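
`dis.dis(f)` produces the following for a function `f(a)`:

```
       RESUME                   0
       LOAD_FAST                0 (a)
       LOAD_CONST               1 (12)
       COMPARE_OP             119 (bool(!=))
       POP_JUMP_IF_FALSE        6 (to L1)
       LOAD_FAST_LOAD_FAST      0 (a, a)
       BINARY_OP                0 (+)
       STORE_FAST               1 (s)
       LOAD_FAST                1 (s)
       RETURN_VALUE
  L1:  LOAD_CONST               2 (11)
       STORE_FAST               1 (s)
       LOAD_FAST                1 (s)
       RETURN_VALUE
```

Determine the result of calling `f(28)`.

LOAD_FAST a → push 28. Stack: [28]
LOAD_CONST → push 12. Stack: [28, 12]
COMPARE_OP bool(!=) → 28 vs 12 = True. Stack: [True]
POP_JUMP_IF_FALSE → pop True; no jump. Stack: []
LOAD_FAST_LOAD_FAST a,a → push 28,28. Stack: [28, 28]
BINARY_OP + → 28 + 28 = 56. Stack: [56]
STORE_FAST s → s=56. Stack: []
LOAD_FAST s → push 56. Stack: [56]
RETURN_VALUE → return 56.

56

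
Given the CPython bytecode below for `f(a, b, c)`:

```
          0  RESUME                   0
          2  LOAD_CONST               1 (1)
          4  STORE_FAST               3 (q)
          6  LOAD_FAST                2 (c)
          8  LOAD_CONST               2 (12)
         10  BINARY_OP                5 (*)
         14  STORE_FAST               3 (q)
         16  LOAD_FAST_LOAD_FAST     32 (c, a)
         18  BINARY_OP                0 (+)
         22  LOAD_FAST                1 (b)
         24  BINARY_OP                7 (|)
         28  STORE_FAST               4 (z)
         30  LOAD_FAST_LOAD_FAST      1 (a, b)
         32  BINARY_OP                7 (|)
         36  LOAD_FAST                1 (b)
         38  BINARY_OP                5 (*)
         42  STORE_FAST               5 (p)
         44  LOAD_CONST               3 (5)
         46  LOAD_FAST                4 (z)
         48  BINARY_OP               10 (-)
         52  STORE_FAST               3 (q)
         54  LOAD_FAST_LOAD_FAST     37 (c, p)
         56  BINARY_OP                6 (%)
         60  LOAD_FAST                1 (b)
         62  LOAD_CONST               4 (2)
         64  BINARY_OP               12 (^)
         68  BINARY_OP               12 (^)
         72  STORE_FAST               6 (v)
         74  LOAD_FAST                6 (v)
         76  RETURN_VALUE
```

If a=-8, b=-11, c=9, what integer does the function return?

LOAD_CONST → push 1. Stack: [1]
STORE_FAST q → q=1. Stack: []
LOAD_FAST c → push 9. Stack: [9]
LOAD_CONST → push 12. Stack: [9, 12]
BINARY_OP * → 9 * 12 = 108. Stack: [108]
STORE_FAST q → q=108. Stack: []
LOAD_FAST_LOAD_FAST c,a → push 9,-8. Stack: [9, -8]
BINARY_OP + → 9 + -8 = 1. Stack: [1]
LOAD_FAST b → push -11. Stack: [1, -11]
BINARY_OP | → 1 | -11 = -11. Stack: [-11]
STORE_FAST z → z=-11. Stack: []
LOAD_FAST_LOAD_FAST a,b → push -8,-11. Stack: [-8, -11]
BINARY_OP | → -8 | -11 = -3. Stack: [-3]
LOAD_FAST b → push -11. Stack: [-3, -11]
BINARY_OP * → -3 * -11 = 33. Stack: [33]
STORE_FAST p → p=33. Stack: []
LOAD_CONST → push 5. Stack: [5]
LOAD_FAST z → push -11. Stack: [5, -11]
BINARY_OP - → 5 - -11 = 16. Stack: [16]
STORE_FAST q → q=16. Stack: []
LOAD_FAST_LOAD_FAST c,p → push 9,33. Stack: [9, 33]
BINARY_OP % → 9 % 33 = 9. Stack: [9]
LOAD_FAST b → push -11. Stack: [9, -11]
LOAD_CONST → push 2. Stack: [9, -11, 2]
BINARY_OP ^ → -11 ^ 2 = -9. Stack: [9, -9]
BINARY_OP ^ → 9 ^ -9 = -2. Stack: [-2]
STORE_FAST v → v=-2. Stack: []
LOAD_FAST v → push -2. Stack: [-2]
RETURN_VALUE → return -2.

-2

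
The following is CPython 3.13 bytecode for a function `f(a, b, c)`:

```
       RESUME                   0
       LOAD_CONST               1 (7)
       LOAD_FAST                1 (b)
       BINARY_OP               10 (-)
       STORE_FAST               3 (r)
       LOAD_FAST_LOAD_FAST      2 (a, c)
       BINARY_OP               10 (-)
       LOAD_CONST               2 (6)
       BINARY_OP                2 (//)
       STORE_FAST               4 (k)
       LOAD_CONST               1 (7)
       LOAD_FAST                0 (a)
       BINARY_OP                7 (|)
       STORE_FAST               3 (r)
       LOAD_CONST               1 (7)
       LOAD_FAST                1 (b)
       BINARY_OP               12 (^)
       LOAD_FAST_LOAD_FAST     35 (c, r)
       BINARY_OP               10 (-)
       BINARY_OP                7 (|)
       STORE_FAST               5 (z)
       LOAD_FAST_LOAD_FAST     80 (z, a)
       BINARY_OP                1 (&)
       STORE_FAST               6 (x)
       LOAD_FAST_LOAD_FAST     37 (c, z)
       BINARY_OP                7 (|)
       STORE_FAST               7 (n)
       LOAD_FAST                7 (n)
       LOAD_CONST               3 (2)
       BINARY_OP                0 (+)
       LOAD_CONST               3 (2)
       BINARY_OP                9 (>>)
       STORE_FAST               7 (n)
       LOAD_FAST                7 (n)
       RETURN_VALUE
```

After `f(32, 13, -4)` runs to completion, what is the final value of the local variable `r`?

39

LOAD_CONST → push 7. Stack: [7]
LOAD_FAST b → push 13. Stack: [7, 13]
BINARY_OP - → 7 - 13 = -6. Stack: [-6]
STORE_FAST r → r=-6. Stack: []
LOAD_FAST_LOAD_FAST a,c → push 32,-4. Stack: [32, -4]
BINARY_OP - → 32 - -4 = 36. Stack: [36]
LOAD_CONST → push 6. Stack: [36, 6]
BINARY_OP // → 36 // 6 = 6. Stack: [6]
STORE_FAST k → k=6. Stack: []
LOAD_CONST → push 7. Stack: [7]
LOAD_FAST a → push 32. Stack: [7, 32]
BINARY_OP | → 7 | 32 = 39. Stack: [39]
STORE_FAST r → r=39. Stack: []
LOAD_CONST → push 7. Stack: [7]
LOAD_FAST b → push 13. Stack: [7, 13]
BINARY_OP ^ → 7 ^ 13 = 10. Stack: [10]
LOAD_FAST_LOAD_FAST c,r → push -4,39. Stack: [10, -4, 39]
BINARY_OP - → -4 - 39 = -43. Stack: [10, -43]
BINARY_OP | → 10 | -43 = -33. Stack: [-33]
STORE_FAST z → z=-33. Stack: []
LOAD_FAST_LOAD_FAST z,a → push -33,32. Stack: [-33, 32]
BINARY_OP & → -33 & 32 = 0. Stack: [0]
STORE_FAST x → x=0. Stack: []
LOAD_FAST_LOAD_FAST c,z → push -4,-33. Stack: [-4, -33]
BINARY_OP | → -4 | -33 = -1. Stack: [-1]
STORE_FAST n → n=-1. Stack: []
LOAD_FAST n → push -1. Stack: [-1]
LOAD_CONST → push 2. Stack: [-1, 2]
BINARY_OP + → -1 + 2 = 1. Stack: [1]
LOAD_CONST → push 2. Stack: [1, 2]
BINARY_OP >> → 1 >> 2 = 0. Stack: [0]
STORE_FAST n → n=0. Stack: []
LOAD_FAST n → push 0. Stack: [0]
RETURN_VALUE → return 0.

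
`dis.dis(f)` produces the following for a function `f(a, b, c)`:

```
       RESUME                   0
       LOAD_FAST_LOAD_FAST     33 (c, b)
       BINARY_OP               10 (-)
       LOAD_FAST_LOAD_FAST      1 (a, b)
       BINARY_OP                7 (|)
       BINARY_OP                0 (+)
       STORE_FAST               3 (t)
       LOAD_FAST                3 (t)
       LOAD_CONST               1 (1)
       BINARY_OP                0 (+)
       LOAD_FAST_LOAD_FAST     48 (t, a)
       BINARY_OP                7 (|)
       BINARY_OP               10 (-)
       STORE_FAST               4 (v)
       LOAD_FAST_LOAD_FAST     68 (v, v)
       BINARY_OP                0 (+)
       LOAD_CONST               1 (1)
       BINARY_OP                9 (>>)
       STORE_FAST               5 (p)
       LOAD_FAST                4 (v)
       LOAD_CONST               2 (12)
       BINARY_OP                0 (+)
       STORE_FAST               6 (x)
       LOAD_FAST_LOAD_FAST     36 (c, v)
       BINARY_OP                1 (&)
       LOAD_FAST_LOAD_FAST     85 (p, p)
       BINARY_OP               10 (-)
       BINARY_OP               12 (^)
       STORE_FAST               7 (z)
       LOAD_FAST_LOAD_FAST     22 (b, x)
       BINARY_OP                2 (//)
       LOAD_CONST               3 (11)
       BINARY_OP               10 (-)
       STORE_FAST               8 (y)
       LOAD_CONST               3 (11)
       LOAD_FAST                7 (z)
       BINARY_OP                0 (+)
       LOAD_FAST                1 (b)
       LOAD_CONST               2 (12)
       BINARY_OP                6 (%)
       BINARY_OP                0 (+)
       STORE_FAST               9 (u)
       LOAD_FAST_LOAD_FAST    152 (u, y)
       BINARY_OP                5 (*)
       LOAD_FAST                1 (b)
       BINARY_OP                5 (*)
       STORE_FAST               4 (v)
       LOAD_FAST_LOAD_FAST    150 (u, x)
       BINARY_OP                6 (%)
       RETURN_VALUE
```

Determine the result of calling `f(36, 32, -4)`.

-17

LOAD_FAST_LOAD_FAST c,b → push -4,32. Stack: [-4, 32]
BINARY_OP - → -4 - 32 = -36. Stack: [-36]
LOAD_FAST_LOAD_FAST a,b → push 36,32. Stack: [-36, 36, 32]
BINARY_OP | → 36 | 32 = 36. Stack: [-36, 36]
BINARY_OP + → -36 + 36 = 0. Stack: [0]
STORE_FAST t → t=0. Stack: []
LOAD_FAST t → push 0. Stack: [0]
LOAD_CONST → push 1. Stack: [0, 1]
BINARY_OP + → 0 + 1 = 1. Stack: [1]
LOAD_FAST_LOAD_FAST t,a → push 0,36. Stack: [1, 0, 36]
BINARY_OP | → 0 | 36 = 36. Stack: [1, 36]
BINARY_OP - → 1 - 36 = -35. Stack: [-35]
STORE_FAST v → v=-35. Stack: []
LOAD_FAST_LOAD_FAST v,v → push -35,-35. Stack: [-35, -35]
BINARY_OP + → -35 + -35 = -70. Stack: [-70]
LOAD_CONST → push 1. Stack: [-70, 1]
BINARY_OP >> → -70 >> 1 = -35. Stack: [-35]
STORE_FAST p → p=-35. Stack: []
LOAD_FAST v → push -35. Stack: [-35]
LOAD_CONST → push 12. Stack: [-35, 12]
BINARY_OP + → -35 + 12 = -23. Stack: [-23]
STORE_FAST x → x=-23. Stack: []
LOAD_FAST_LOAD_FAST c,v → push -4,-35. Stack: [-4, -35]
BINARY_OP & → -4 & -35 = -36. Stack: [-36]
LOAD_FAST_LOAD_FAST p,p → push -35,-35. Stack: [-36, -35, -35]
BINARY_OP - → -35 - -35 = 0. Stack: [-36, 0]
BINARY_OP ^ → -36 ^ 0 = -36. Stack: [-36]
STORE_FAST z → z=-36. Stack: []
LOAD_FAST_LOAD_FAST b,x → push 32,-23. Stack: [32, -23]
BINARY_OP // → 32 // -23 = -2. Stack: [-2]
LOAD_CONST → push 11. Stack: [-2, 11]
BINARY_OP - → -2 - 11 = -13. Stack: [-13]
STORE_FAST y → y=-13. Stack: []
LOAD_CONST → push 11. Stack: [11]
LOAD_FAST z → push -36. Stack: [11, -36]
BINARY_OP + → 11 + -36 = -25. Stack: [-25]
LOAD_FAST b → push 32. Stack: [-25, 32]
LOAD_CONST → push 12. Stack: [-25, 32, 12]
BINARY_OP % → 32 % 12 = 8. Stack: [-25, 8]
BINARY_OP + → -25 + 8 = -17. Stack: [-17]
STORE_FAST u → u=-17. Stack: []
LOAD_FAST_LOAD_FAST u,y → push -17,-13. Stack: [-17, -13]
BINARY_OP * → -17 * -13 = 221. Stack: [221]
LOAD_FAST b → push 32. Stack: [221, 32]
BINARY_OP * → 221 * 32 = 7072. Stack: [7072]
STORE_FAST v → v=7072. Stack: []
LOAD_FAST_LOAD_FAST u,x → push -17,-23. Stack: [-17, -23]
BINARY_OP % → -17 % -23 = -17. Stack: [-17]
RETURN_VALUE → return -17.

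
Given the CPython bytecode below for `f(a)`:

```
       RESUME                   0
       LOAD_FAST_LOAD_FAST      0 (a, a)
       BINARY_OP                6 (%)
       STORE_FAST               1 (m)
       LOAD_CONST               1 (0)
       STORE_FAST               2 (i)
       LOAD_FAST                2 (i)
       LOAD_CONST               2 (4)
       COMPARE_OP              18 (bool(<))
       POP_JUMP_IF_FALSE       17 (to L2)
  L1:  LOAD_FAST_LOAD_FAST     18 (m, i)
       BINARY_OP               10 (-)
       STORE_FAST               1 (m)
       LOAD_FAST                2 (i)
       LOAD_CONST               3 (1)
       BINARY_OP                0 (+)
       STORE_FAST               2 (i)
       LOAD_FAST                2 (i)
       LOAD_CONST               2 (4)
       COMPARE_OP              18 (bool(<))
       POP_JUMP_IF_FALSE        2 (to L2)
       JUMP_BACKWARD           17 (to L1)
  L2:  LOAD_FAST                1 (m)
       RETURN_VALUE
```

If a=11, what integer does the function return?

-6

LOAD_FAST_LOAD_FAST a,a → push 11,11. Stack: [11, 11]
BINARY_OP % → 11 % 11 = 0. Stack: [0]
STORE_FAST m → m=0. Stack: []
LOAD_CONST → push 0. Stack: [0]
STORE_FAST i → i=0. Stack: []
LOAD_FAST i → push 0. Stack: [0]
LOAD_CONST → push 4. Stack: [0, 4]
COMPARE_OP bool(<) → 0 vs 4 = True. Stack: [True]
POP_JUMP_IF_FALSE → pop True; no jump. Stack: []
LOAD_FAST_LOAD_FAST m,i → push 0,0. Stack: [0, 0]
BINARY_OP - → 0 - 0 = 0. Stack: [0]
STORE_FAST m → m=0. Stack: []
LOAD_FAST i → push 0. Stack: [0]
LOAD_CONST → push 1. Stack: [0, 1]
BINARY_OP + → 0 + 1 = 1. Stack: [1]
STORE_FAST i → i=1. Stack: []
LOAD_FAST i → push 1. Stack: [1]
LOAD_CONST → push 4. Stack: [1, 4]
COMPARE_OP bool(<) → 1 vs 4 = True. Stack: [True]
POP_JUMP_IF_FALSE → pop True; no jump. Stack: []
LOAD_FAST_LOAD_FAST m,i → push 0,1. Stack: [0, 1]
BINARY_OP - → 0 - 1 = -1. Stack: [-1]
STORE_FAST m → m=-1. Stack: []
LOAD_FAST i → push 1. Stack: [1]
LOAD_CONST → push 1. Stack: [1, 1]
BINARY_OP + → 1 + 1 = 2. Stack: [2]
STORE_FAST i → i=2. Stack: []
LOAD_FAST i → push 2. Stack: [2]
LOAD_CONST → push 4. Stack: [2, 4]
COMPARE_OP bool(<) → 2 vs 4 = True. Stack: [True]
POP_JUMP_IF_FALSE → pop True; no jump. Stack: []
LOAD_FAST_LOAD_FAST m,i → push -1,2. Stack: [-1, 2]
BINARY_OP - → -1 - 2 = -3. Stack: [-3]
STORE_FAST m → m=-3. Stack: []
LOAD_FAST i → push 2. Stack: [2]
LOAD_CONST → push 1. Stack: [2, 1]
BINARY_OP + → 2 + 1 = 3. Stack: [3]
STORE_FAST i → i=3. Stack: []
LOAD_FAST i → push 3. Stack: [3]
LOAD_CONST → push 4. Stack: [3, 4]
COMPARE_OP bool(<) → 3 vs 4 = True. Stack: [True]
POP_JUMP_IF_FALSE → pop True; no jump. Stack: []
LOAD_FAST_LOAD_FAST m,i → push -3,3. Stack: [-3, 3]
BINARY_OP - → -3 - 3 = -6. Stack: [-6]
STORE_FAST m → m=-6. Stack: []
LOAD_FAST i → push 3. Stack: [3]
LOAD_CONST → push 1. Stack: [3, 1]
BINARY_OP + → 3 + 1 = 4. Stack: [4]
STORE_FAST i → i=4. Stack: []
LOAD_FAST i → push 4. Stack: [4]
LOAD_CONST → push 4. Stack: [4, 4]
COMPARE_OP bool(<) → 4 vs 4 = False. Stack: [False]
POP_JUMP_IF_FALSE → pop False; jump. Stack: []
LOAD_FAST m → push -6. Stack: [-6]
RETURN_VALUE → return -6.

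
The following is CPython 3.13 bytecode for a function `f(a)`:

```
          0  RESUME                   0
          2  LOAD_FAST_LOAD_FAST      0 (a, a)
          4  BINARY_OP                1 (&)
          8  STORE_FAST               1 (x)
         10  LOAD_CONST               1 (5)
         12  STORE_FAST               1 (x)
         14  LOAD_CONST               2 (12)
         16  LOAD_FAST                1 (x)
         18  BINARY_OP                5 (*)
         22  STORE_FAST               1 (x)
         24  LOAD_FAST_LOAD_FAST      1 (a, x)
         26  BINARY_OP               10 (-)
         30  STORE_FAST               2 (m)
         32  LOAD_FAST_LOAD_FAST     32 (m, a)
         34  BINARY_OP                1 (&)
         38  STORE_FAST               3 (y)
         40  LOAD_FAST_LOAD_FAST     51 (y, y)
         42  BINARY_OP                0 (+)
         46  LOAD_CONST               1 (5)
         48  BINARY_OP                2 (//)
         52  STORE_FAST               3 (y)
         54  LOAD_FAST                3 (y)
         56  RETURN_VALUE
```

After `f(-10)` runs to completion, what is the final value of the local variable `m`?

-70

LOAD_FAST_LOAD_FAST a,a → push -10,-10. Stack: [-10, -10]
BINARY_OP & → -10 & -10 = -10. Stack: [-10]
STORE_FAST x → x=-10. Stack: []
LOAD_CONST → push 5. Stack: [5]
STORE_FAST x → x=5. Stack: []
LOAD_CONST → push 12. Stack: [12]
LOAD_FAST x → push 5. Stack: [12, 5]
BINARY_OP * → 12 * 5 = 60. Stack: [60]
STORE_FAST x → x=60. Stack: []
LOAD_FAST_LOAD_FAST a,x → push -10,60. Stack: [-10, 60]
BINARY_OP - → -10 - 60 = -70. Stack: [-70]
STORE_FAST m → m=-70. Stack: []
LOAD_FAST_LOAD_FAST m,a → push -70,-10. Stack: [-70, -10]
BINARY_OP & → -70 & -10 = -78. Stack: [-78]
STORE_FAST y → y=-78. Stack: []
LOAD_FAST_LOAD_FAST y,y → push -78,-78. Stack: [-78, -78]
BINARY_OP + → -78 + -78 = -156. Stack: [-156]
LOAD_CONST → push 5. Stack: [-156, 5]
BINARY_OP // → -156 // 5 = -32. Stack: [-32]
STORE_FAST y → y=-32. Stack: []
LOAD_FAST y → push -32. Stack: [-32]
RETURN_VALUE → return -32.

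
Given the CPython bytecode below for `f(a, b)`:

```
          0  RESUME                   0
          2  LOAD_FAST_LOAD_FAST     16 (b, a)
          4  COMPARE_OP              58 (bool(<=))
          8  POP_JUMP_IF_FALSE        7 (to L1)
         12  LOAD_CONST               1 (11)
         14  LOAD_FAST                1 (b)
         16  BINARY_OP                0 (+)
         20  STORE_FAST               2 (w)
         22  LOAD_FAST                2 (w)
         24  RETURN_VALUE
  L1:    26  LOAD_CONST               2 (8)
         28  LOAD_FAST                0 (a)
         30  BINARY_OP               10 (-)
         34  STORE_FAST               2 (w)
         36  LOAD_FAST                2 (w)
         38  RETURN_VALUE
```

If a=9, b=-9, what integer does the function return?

2

LOAD_FAST_LOAD_FAST b,a → push -9,9. Stack: [-9, 9]
COMPARE_OP bool(<=) → -9 vs 9 = True. Stack: [True]
POP_JUMP_IF_FALSE → pop True; no jump. Stack: []
LOAD_CONST → push 11. Stack: [11]
LOAD_FAST b → push -9. Stack: [11, -9]
BINARY_OP + → 11 + -9 = 2. Stack: [2]
STORE_FAST w → w=2. Stack: []
LOAD_FAST w → push 2. Stack: [2]
RETURN_VALUE → return 2.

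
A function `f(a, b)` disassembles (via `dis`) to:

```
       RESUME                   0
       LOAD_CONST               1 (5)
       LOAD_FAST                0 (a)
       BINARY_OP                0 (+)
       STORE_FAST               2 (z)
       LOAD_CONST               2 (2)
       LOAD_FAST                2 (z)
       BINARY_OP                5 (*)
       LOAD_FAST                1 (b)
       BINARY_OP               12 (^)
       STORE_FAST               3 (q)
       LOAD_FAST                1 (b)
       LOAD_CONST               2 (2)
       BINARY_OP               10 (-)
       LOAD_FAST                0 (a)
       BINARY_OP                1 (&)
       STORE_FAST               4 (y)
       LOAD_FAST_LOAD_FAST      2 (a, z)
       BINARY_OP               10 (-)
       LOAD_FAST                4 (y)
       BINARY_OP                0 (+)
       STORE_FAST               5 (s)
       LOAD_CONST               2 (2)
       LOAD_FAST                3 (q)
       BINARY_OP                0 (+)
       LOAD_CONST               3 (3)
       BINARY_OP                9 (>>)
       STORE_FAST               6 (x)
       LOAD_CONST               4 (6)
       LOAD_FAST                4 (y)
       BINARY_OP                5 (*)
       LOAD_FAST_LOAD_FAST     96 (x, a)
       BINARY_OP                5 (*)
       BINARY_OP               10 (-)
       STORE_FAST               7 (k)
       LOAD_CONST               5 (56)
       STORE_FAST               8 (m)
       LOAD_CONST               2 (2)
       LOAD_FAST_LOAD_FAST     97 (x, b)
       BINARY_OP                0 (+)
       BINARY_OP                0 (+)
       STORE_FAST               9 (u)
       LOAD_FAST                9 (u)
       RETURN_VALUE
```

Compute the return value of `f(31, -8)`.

LOAD_CONST → push 5. Stack: [5]
LOAD_FAST a → push 31. Stack: [5, 31]
BINARY_OP + → 5 + 31 = 36. Stack: [36]
STORE_FAST z → z=36. Stack: []
LOAD_CONST → push 2. Stack: [2]
LOAD_FAST z → push 36. Stack: [2, 36]
BINARY_OP * → 2 * 36 = 72. Stack: [72]
LOAD_FAST b → push -8. Stack: [72, -8]
BINARY_OP ^ → 72 ^ -8 = -80. Stack: [-80]
STORE_FAST q → q=-80. Stack: []
LOAD_FAST b → push -8. Stack: [-8]
LOAD_CONST → push 2. Stack: [-8, 2]
BINARY_OP - → -8 - 2 = -10. Stack: [-10]
LOAD_FAST a → push 31. Stack: [-10, 31]
BINARY_OP & → -10 & 31 = 22. Stack: [22]
STORE_FAST y → y=22. Stack: []
LOAD_FAST_LOAD_FAST a,z → push 31,36. Stack: [31, 36]
BINARY_OP - → 31 - 36 = -5. Stack: [-5]
LOAD_FAST y → push 22. Stack: [-5, 22]
BINARY_OP + → -5 + 22 = 17. Stack: [17]
STORE_FAST s → s=17. Stack: []
LOAD_CONST → push 2. Stack: [2]
LOAD_FAST q → push -80. Stack: [2, -80]
BINARY_OP + → 2 + -80 = -78. Stack: [-78]
LOAD_CONST → push 3. Stack: [-78, 3]
BINARY_OP >> → -78 >> 3 = -10. Stack: [-10]
STORE_FAST x → x=-10. Stack: []
LOAD_CONST → push 6. Stack: [6]
LOAD_FAST y → push 22. Stack: [6, 22]
BINARY_OP * → 6 * 22 = 132. Stack: [132]
LOAD_FAST_LOAD_FAST x,a → push -10,31. Stack: [132, -10, 31]
BINARY_OP * → -10 * 31 = -310. Stack: [132, -310]
BINARY_OP - → 132 - -310 = 442. Stack: [442]
STORE_FAST k → k=442. Stack: []
LOAD_CONST → push 56. Stack: [56]
STORE_FAST m → m=56. Stack: []
LOAD_CONST → push 2. Stack: [2]
LOAD_FAST_LOAD_FAST x,b → push -10,-8. Stack: [2, -10, -8]
BINARY_OP + → -10 + -8 = -18. Stack: [2, -18]
BINARY_OP + → 2 + -18 = -16. Stack: [-16]
STORE_FAST u → u=-16. Stack: []
LOAD_FAST u → push -16. Stack: [-16]
RETURN_VALUE → return -16.

-16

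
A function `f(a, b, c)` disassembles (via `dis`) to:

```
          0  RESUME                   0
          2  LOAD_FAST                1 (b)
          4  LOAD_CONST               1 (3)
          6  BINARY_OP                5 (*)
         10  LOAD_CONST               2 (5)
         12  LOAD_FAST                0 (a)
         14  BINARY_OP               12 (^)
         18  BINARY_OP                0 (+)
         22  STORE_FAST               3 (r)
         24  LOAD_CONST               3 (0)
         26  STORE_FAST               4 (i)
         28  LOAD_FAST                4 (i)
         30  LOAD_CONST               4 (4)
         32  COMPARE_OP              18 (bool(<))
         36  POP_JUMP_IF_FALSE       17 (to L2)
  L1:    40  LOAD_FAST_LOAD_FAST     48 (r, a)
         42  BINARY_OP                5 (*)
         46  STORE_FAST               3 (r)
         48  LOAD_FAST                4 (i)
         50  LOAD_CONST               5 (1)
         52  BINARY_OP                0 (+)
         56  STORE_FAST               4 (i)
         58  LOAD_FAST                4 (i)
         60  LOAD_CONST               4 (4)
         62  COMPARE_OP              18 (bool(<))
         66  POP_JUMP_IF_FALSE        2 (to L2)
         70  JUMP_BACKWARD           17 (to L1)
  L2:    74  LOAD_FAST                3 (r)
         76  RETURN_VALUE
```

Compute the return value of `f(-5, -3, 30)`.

LOAD_FAST b → push -3. Stack: [-3]
LOAD_CONST → push 3. Stack: [-3, 3]
BINARY_OP * → -3 * 3 = -9. Stack: [-9]
LOAD_CONST → push 5. Stack: [-9, 5]
LOAD_FAST a → push -5. Stack: [-9, 5, -5]
BINARY_OP ^ → 5 ^ -5 = -2. Stack: [-9, -2]
BINARY_OP + → -9 + -2 = -11. Stack: [-11]
STORE_FAST r → r=-11. Stack: []
LOAD_CONST → push 0. Stack: [0]
STORE_FAST i → i=0. Stack: []
LOAD_FAST i → push 0. Stack: [0]
LOAD_CONST → push 4. Stack: [0, 4]
COMPARE_OP bool(<) → 0 vs 4 = True. Stack: [True]
POP_JUMP_IF_FALSE → pop True; no jump. Stack: []
LOAD_FAST_LOAD_FAST r,a → push -11,-5. Stack: [-11, -5]
BINARY_OP * → -11 * -5 = 55. Stack: [55]
STORE_FAST r → r=55. Stack: []
LOAD_FAST i → push 0. Stack: [0]
LOAD_CONST → push 1. Stack: [0, 1]
BINARY_OP + → 0 + 1 = 1. Stack: [1]
STORE_FAST i → i=1. Stack: []
LOAD_FAST i → push 1. Stack: [1]
LOAD_CONST → push 4. Stack: [1, 4]
COMPARE_OP bool(<) → 1 vs 4 = True. Stack: [True]
POP_JUMP_IF_FALSE → pop True; no jump. Stack: []
LOAD_FAST_LOAD_FAST r,a → push 55,-5. Stack: [55, -5]
BINARY_OP * → 55 * -5 = -275. Stack: [-275]
STORE_FAST r → r=-275. Stack: []
LOAD_FAST i → push 1. Stack: [1]
LOAD_CONST → push 1. Stack: [1, 1]
BINARY_OP + → 1 + 1 = 2. Stack: [2]
STORE_FAST i → i=2. Stack: []
LOAD_FAST i → push 2. Stack: [2]
LOAD_CONST → push 4. Stack: [2, 4]
COMPARE_OP bool(<) → 2 vs 4 = True. Stack: [True]
POP_JUMP_IF_FALSE → pop True; no jump. Stack: []
LOAD_FAST_LOAD_FAST r,a → push -275,-5. Stack: [-275, -5]
BINARY_OP * → -275 * -5 = 1375. Stack: [1375]
STORE_FAST r → r=1375. Stack: []
LOAD_FAST i → push 2. Stack: [2]
LOAD_CONST → push 1. Stack: [2, 1]
BINARY_OP + → 2 + 1 = 3. Stack: [3]
STORE_FAST i → i=3. Stack: []
LOAD_FAST i → push 3. Stack: [3]
LOAD_CONST → push 4. Stack: [3, 4]
COMPARE_OP bool(<) → 3 vs 4 = True. Stack: [True]
POP_JUMP_IF_FALSE → pop True; no jump. Stack: []
LOAD_FAST_LOAD_FAST r,a → push 1375,-5. Stack: [1375, -5]
BINARY_OP * → 1375 * -5 = -6875. Stack: [-6875]
STORE_FAST r → r=-6875. Stack: []
LOAD_FAST i → push 3. Stack: [3]
LOAD_CONST → push 1. Stack: [3, 1]
BINARY_OP + → 3 + 1 = 4. Stack: [4]
STORE_FAST i → i=4. Stack: []
LOAD_FAST i → push 4. Stack: [4]
LOAD_CONST → push 4. Stack: [4, 4]
COMPARE_OP bool(<) → 4 vs 4 = False. Stack: [False]
POP_JUMP_IF_FALSE → pop False; jump. Stack: []
LOAD_FAST r → push -6875. Stack: [-6875]
RETURN_VALUE → return -6875.

-6875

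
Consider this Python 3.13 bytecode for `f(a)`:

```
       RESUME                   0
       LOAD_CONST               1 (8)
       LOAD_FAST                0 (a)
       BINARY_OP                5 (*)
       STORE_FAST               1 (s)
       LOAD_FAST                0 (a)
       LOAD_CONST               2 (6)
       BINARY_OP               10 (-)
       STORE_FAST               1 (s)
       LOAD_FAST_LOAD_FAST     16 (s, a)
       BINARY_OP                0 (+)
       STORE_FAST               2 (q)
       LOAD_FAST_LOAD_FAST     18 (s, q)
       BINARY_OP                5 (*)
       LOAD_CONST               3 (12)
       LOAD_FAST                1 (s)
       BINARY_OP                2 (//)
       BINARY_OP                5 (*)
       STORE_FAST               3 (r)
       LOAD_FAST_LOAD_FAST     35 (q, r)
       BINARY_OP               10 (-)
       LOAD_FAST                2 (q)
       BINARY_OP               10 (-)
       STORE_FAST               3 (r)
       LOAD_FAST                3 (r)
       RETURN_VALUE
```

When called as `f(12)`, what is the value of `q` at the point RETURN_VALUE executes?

18

LOAD_CONST → push 8. Stack: [8]
LOAD_FAST a → push 12. Stack: [8, 12]
BINARY_OP * → 8 * 12 = 96. Stack: [96]
STORE_FAST s → s=96. Stack: []
LOAD_FAST a → push 12. Stack: [12]
LOAD_CONST → push 6. Stack: [12, 6]
BINARY_OP - → 12 - 6 = 6. Stack: [6]
STORE_FAST s → s=6. Stack: []
LOAD_FAST_LOAD_FAST s,a → push 6,12. Stack: [6, 12]
BINARY_OP + → 6 + 12 = 18. Stack: [18]
STORE_FAST q → q=18. Stack: []
LOAD_FAST_LOAD_FAST s,q → push 6,18. Stack: [6, 18]
BINARY_OP * → 6 * 18 = 108. Stack: [108]
LOAD_CONST → push 12. Stack: [108, 12]
LOAD_FAST s → push 6. Stack: [108, 12, 6]
BINARY_OP // → 12 // 6 = 2. Stack: [108, 2]
BINARY_OP * → 108 * 2 = 216. Stack: [216]
STORE_FAST r → r=216. Stack: []
LOAD_FAST_LOAD_FAST q,r → push 18,216. Stack: [18, 216]
BINARY_OP - → 18 - 216 = -198. Stack: [-198]
LOAD_FAST q → push 18. Stack: [-198, 18]
BINARY_OP - → -198 - 18 = -216. Stack: [-216]
STORE_FAST r → r=-216. Stack: []
LOAD_FAST r → push -216. Stack: [-216]
RETURN_VALUE → return -216.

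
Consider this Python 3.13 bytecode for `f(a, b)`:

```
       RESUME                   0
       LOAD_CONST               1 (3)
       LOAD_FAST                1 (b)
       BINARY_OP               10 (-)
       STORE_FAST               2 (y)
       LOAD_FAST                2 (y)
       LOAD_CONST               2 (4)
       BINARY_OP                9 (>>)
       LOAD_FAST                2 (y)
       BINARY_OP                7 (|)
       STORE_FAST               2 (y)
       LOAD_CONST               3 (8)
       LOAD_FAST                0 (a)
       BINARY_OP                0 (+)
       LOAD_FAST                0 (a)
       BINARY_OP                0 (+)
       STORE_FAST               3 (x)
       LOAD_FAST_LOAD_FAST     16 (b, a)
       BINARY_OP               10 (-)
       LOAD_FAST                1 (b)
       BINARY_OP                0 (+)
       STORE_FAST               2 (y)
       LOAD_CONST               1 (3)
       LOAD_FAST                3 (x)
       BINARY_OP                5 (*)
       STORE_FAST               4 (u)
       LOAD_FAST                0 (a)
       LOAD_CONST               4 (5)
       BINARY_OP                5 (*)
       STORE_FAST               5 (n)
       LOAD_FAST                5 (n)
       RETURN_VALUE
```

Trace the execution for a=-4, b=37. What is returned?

LOAD_CONST → push 3. Stack: [3]
LOAD_FAST b → push 37. Stack: [3, 37]
BINARY_OP - → 3 - 37 = -34. Stack: [-34]
STORE_FAST y → y=-34. Stack: []
LOAD_FAST y → push -34. Stack: [-34]
LOAD_CONST → push 4. Stack: [-34, 4]
BINARY_OP >> → -34 >> 4 = -3. Stack: [-3]
LOAD_FAST y → push -34. Stack: [-3, -34]
BINARY_OP | → -3 | -34 = -1. Stack: [-1]
STORE_FAST y → y=-1. Stack: []
LOAD_CONST → push 8. Stack: [8]
LOAD_FAST a → push -4. Stack: [8, -4]
BINARY_OP + → 8 + -4 = 4. Stack: [4]
LOAD_FAST a → push -4. Stack: [4, -4]
BINARY_OP + → 4 + -4 = 0. Stack: [0]
STORE_FAST x → x=0. Stack: []
LOAD_FAST_LOAD_FAST b,a → push 37,-4. Stack: [37, -4]
BINARY_OP - → 37 - -4 = 41. Stack: [41]
LOAD_FAST b → push 37. Stack: [41, 37]
BINARY_OP + → 41 + 37 = 78. Stack: [78]
STORE_FAST y → y=78. Stack: []
LOAD_CONST → push 3. Stack: [3]
LOAD_FAST x → push 0. Stack: [3, 0]
BINARY_OP * → 3 * 0 = 0. Stack: [0]
STORE_FAST u → u=0. Stack: []
LOAD_FAST a → push -4. Stack: [-4]
LOAD_CONST → push 5. Stack: [-4, 5]
BINARY_OP * → -4 * 5 = -20. Stack: [-20]
STORE_FAST n → n=-20. Stack: []
LOAD_FAST n → push -20. Stack: [-20]
RETURN_VALUE → return -20.

-20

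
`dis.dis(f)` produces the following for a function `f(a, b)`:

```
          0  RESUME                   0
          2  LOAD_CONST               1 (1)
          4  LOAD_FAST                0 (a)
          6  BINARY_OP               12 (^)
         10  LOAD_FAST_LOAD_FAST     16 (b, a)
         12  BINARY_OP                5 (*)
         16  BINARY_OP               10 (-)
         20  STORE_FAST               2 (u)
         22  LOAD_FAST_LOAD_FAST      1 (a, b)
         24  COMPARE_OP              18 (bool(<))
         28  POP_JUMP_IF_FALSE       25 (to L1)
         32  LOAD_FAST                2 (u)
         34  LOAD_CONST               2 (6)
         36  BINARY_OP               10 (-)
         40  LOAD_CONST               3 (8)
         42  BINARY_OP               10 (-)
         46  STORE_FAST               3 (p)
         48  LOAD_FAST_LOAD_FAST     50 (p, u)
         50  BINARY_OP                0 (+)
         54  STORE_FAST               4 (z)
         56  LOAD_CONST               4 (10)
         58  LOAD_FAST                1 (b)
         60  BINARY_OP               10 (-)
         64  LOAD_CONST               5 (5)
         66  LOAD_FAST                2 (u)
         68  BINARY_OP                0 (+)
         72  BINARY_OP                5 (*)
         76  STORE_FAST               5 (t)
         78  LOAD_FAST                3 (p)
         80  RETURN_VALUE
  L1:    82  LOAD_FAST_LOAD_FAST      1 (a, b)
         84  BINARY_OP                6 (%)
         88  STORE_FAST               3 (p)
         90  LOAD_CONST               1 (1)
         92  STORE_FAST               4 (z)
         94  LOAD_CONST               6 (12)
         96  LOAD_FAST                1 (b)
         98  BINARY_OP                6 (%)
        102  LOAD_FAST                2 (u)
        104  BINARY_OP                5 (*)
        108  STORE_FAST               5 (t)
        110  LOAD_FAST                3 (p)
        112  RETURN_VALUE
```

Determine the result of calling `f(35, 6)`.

LOAD_CONST → push 1. Stack: [1]
LOAD_FAST a → push 35. Stack: [1, 35]
BINARY_OP ^ → 1 ^ 35 = 34. Stack: [34]
LOAD_FAST_LOAD_FAST b,a → push 6,35. Stack: [34, 6, 35]
BINARY_OP * → 6 * 35 = 210. Stack: [34, 210]
BINARY_OP - → 34 - 210 = -176. Stack: [-176]
STORE_FAST u → u=-176. Stack: []
LOAD_FAST_LOAD_FAST a,b → push 35,6. Stack: [35, 6]
COMPARE_OP bool(<) → 35 vs 6 = False. Stack: [False]
POP_JUMP_IF_FALSE → pop False; jump. Stack: []
LOAD_FAST_LOAD_FAST a,b → push 35,6. Stack: [35, 6]
BINARY_OP % → 35 % 6 = 5. Stack: [5]
STORE_FAST p → p=5. Stack: []
LOAD_CONST → push 1. Stack: [1]
STORE_FAST z → z=1. Stack: []
LOAD_CONST → push 12. Stack: [12]
LOAD_FAST b → push 6. Stack: [12, 6]
BINARY_OP % → 12 % 6 = 0. Stack: [0]
LOAD_FAST u → push -176. Stack: [0, -176]
BINARY_OP * → 0 * -176 = 0. Stack: [0]
STORE_FAST t → t=0. Stack: []
LOAD_FAST p → push 5. Stack: [5]
RETURN_VALUE → return 5.

5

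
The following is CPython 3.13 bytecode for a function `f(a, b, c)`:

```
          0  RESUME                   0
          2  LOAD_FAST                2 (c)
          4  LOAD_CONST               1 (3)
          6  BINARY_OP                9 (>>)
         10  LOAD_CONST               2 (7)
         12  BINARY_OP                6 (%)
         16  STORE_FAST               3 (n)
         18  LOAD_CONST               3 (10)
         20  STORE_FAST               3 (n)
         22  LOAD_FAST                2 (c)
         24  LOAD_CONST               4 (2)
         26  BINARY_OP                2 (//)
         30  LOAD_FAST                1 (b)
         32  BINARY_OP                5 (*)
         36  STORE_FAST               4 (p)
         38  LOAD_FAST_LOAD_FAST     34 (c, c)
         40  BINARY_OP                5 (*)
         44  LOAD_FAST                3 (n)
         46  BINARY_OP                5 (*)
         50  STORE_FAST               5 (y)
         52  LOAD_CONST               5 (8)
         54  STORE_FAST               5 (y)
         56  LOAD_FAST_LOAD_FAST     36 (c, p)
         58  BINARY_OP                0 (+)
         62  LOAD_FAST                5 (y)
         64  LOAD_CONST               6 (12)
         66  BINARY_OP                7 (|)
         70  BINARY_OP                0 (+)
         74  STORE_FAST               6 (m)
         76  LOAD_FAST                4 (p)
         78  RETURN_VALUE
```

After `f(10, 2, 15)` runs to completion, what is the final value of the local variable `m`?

LOAD_FAST c → push 15. Stack: [15]
LOAD_CONST → push 3. Stack: [15, 3]
BINARY_OP >> → 15 >> 3 = 1. Stack: [1]
LOAD_CONST → push 7. Stack: [1, 7]
BINARY_OP % → 1 % 7 = 1. Stack: [1]
STORE_FAST n → n=1. Stack: []
LOAD_CONST → push 10. Stack: [10]
STORE_FAST n → n=10. Stack: []
LOAD_FAST c → push 15. Stack: [15]
LOAD_CONST → push 2. Stack: [15, 2]
BINARY_OP // → 15 // 2 = 7. Stack: [7]
LOAD_FAST b → push 2. Stack: [7, 2]
BINARY_OP * → 7 * 2 = 14. Stack: [14]
STORE_FAST p → p=14. Stack: []
LOAD_FAST_LOAD_FAST c,c → push 15,15. Stack: [15, 15]
BINARY_OP * → 15 * 15 = 225. Stack: [225]
LOAD_FAST n → push 10. Stack: [225, 10]
BINARY_OP * → 225 * 10 = 2250. Stack: [2250]
STORE_FAST y → y=2250. Stack: []
LOAD_CONST → push 8. Stack: [8]
STORE_FAST y → y=8. Stack: []
LOAD_FAST_LOAD_FAST c,p → push 15,14. Stack: [15, 14]
BINARY_OP + → 15 + 14 = 29. Stack: [29]
LOAD_FAST y → push 8. Stack: [29, 8]
LOAD_CONST → push 12. Stack: [29, 8, 12]
BINARY_OP | → 8 | 12 = 12. Stack: [29, 12]
BINARY_OP + → 29 + 12 = 41. Stack: [41]
STORE_FAST m → m=41. Stack: []
LOAD_FAST p → push 14. Stack: [14]
RETURN_VALUE → return 14.

41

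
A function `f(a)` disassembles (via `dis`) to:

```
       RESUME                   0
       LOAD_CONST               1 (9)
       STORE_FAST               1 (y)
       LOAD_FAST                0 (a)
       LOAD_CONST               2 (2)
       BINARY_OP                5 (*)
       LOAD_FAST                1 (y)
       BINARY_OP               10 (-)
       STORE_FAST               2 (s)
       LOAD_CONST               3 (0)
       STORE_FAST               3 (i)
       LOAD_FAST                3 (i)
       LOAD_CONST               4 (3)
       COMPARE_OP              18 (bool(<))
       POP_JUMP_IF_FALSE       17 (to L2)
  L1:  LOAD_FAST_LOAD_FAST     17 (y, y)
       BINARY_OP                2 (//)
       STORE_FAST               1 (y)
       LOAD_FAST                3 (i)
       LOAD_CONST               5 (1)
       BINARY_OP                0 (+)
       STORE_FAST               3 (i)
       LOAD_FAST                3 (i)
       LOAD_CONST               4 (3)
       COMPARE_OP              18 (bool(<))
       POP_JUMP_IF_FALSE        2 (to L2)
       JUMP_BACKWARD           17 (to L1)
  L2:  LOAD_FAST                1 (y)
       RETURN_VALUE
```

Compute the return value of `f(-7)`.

LOAD_CONST → push 9. Stack: [9]
STORE_FAST y → y=9. Stack: []
LOAD_FAST a → push -7. Stack: [-7]
LOAD_CONST → push 2. Stack: [-7, 2]
BINARY_OP * → -7 * 2 = -14. Stack: [-14]
LOAD_FAST y → push 9. Stack: [-14, 9]
BINARY_OP - → -14 - 9 = -23. Stack: [-23]
STORE_FAST s → s=-23. Stack: []
LOAD_CONST → push 0. Stack: [0]
STORE_FAST i → i=0. Stack: []
LOAD_FAST i → push 0. Stack: [0]
LOAD_CONST → push 3. Stack: [0, 3]
COMPARE_OP bool(<) → 0 vs 3 = True. Stack: [True]
POP_JUMP_IF_FALSE → pop True; no jump. Stack: []
LOAD_FAST_LOAD_FAST y,y → push 9,9. Stack: [9, 9]
BINARY_OP // → 9 // 9 = 1. Stack: [1]
STORE_FAST y → y=1. Stack: []
LOAD_FAST i → push 0. Stack: [0]
LOAD_CONST → push 1. Stack: [0, 1]
BINARY_OP + → 0 + 1 = 1. Stack: [1]
STORE_FAST i → i=1. Stack: []
LOAD_FAST i → push 1. Stack: [1]
LOAD_CONST → push 3. Stack: [1, 3]
COMPARE_OP bool(<) → 1 vs 3 = True. Stack: [True]
POP_JUMP_IF_FALSE → pop True; no jump. Stack: []
LOAD_FAST_LOAD_FAST y,y → push 1,1. Stack: [1, 1]
BINARY_OP // → 1 // 1 = 1. Stack: [1]
STORE_FAST y → y=1. Stack: []
LOAD_FAST i → push 1. Stack: [1]
LOAD_CONST → push 1. Stack: [1, 1]
BINARY_OP + → 1 + 1 = 2. Stack: [2]
STORE_FAST i → i=2. Stack: []
LOAD_FAST i → push 2. Stack: [2]
LOAD_CONST → push 3. Stack: [2, 3]
COMPARE_OP bool(<) → 2 vs 3 = True. Stack: [True]
POP_JUMP_IF_FALSE → pop True; no jump. Stack: []
LOAD_FAST_LOAD_FAST y,y → push 1,1. Stack: [1, 1]
BINARY_OP // → 1 // 1 = 1. Stack: [1]
STORE_FAST y → y=1. Stack: []
LOAD_FAST i → push 2. Stack: [2]
LOAD_CONST → push 1. Stack: [2, 1]
BINARY_OP + → 2 + 1 = 3. Stack: [3]
STORE_FAST i → i=3. Stack: []
LOAD_FAST i → push 3. Stack: [3]
LOAD_CONST → push 3. Stack: [3, 3]
COMPARE_OP bool(<) → 3 vs 3 = False. Stack: [False]
POP_JUMP_IF_FALSE → pop False; jump. Stack: []
LOAD_FAST y → push 1. Stack: [1]
RETURN_VALUE → return 1.

1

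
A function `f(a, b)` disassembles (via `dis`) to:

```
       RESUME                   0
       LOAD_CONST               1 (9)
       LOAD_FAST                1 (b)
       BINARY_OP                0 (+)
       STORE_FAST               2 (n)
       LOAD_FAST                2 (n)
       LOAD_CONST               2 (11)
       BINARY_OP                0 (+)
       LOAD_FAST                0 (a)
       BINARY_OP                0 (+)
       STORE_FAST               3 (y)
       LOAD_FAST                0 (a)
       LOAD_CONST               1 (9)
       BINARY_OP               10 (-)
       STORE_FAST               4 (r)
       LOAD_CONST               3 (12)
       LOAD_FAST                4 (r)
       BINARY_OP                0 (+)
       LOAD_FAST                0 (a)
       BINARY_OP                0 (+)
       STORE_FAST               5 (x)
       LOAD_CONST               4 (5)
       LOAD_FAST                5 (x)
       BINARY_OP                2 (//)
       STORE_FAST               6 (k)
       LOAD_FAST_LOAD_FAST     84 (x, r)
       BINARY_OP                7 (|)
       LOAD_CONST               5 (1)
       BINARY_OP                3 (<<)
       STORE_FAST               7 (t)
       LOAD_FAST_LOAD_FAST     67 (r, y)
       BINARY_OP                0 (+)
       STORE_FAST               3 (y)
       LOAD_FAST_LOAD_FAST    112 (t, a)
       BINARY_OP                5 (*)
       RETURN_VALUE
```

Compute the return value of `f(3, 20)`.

-30

LOAD_CONST → push 9. Stack: [9]
LOAD_FAST b → push 20. Stack: [9, 20]
BINARY_OP + → 9 + 20 = 29. Stack: [29]
STORE_FAST n → n=29. Stack: []
LOAD_FAST n → push 29. Stack: [29]
LOAD_CONST → push 11. Stack: [29, 11]
BINARY_OP + → 29 + 11 = 40. Stack: [40]
LOAD_FAST a → push 3. Stack: [40, 3]
BINARY_OP + → 40 + 3 = 43. Stack: [43]
STORE_FAST y → y=43. Stack: []
LOAD_FAST a → push 3. Stack: [3]
LOAD_CONST → push 9. Stack: [3, 9]
BINARY_OP - → 3 - 9 = -6. Stack: [-6]
STORE_FAST r → r=-6. Stack: []
LOAD_CONST → push 12. Stack: [12]
LOAD_FAST r → push -6. Stack: [12, -6]
BINARY_OP + → 12 + -6 = 6. Stack: [6]
LOAD_FAST a → push 3. Stack: [6, 3]
BINARY_OP + → 6 + 3 = 9. Stack: [9]
STORE_FAST x → x=9. Stack: []
LOAD_CONST → push 5. Stack: [5]
LOAD_FAST x → push 9. Stack: [5, 9]
BINARY_OP // → 5 // 9 = 0. Stack: [0]
STORE_FAST k → k=0. Stack: []
LOAD_FAST_LOAD_FAST x,r → push 9,-6. Stack: [9, -6]
BINARY_OP | → 9 | -6 = -5. Stack: [-5]
LOAD_CONST → push 1. Stack: [-5, 1]
BINARY_OP << → -5 << 1 = -10. Stack: [-10]
STORE_FAST t → t=-10. Stack: []
LOAD_FAST_LOAD_FAST r,y → push -6,43. Stack: [-6, 43]
BINARY_OP + → -6 + 43 = 37. Stack: [37]
STORE_FAST y → y=37. Stack: []
LOAD_FAST_LOAD_FAST t,a → push -10,3. Stack: [-10, 3]
BINARY_OP * → -10 * 3 = -30. Stack: [-30]
RETURN_VALUE → return -30.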